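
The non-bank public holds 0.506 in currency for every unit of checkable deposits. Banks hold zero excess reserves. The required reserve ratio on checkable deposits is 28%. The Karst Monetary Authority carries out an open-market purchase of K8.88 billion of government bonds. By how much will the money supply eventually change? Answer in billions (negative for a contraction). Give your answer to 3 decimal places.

K17.014 billion

The money multiplier is m = (1 + c) / (rr + c) = (1 + 0.506) / (0.28 + 0.506) ≈ 1.91603.
The purchase adds 8.88 billion of base, so ΔM = m × ΔMB = 1.91603 × (+8.88) ≈ 17.0143 billion.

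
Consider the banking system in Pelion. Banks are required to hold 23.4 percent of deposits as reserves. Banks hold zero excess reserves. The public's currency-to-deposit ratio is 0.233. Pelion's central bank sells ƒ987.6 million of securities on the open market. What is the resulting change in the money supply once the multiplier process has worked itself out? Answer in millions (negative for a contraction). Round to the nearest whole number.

-2608 million

The money multiplier is m = (1 + c) / (rr + c) = (1 + 0.233) / (0.234 + 0.233) ≈ 2.6403.
The sale removes 987.6 million of base, so ΔM = m × ΔMB = 2.6403 × (−987.6) ≈ -2607.5603 million.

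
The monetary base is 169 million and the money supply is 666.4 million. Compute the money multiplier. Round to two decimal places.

3.94

The money multiplier is m = M / MB = 666.4 / 169 ≈ 3.94320.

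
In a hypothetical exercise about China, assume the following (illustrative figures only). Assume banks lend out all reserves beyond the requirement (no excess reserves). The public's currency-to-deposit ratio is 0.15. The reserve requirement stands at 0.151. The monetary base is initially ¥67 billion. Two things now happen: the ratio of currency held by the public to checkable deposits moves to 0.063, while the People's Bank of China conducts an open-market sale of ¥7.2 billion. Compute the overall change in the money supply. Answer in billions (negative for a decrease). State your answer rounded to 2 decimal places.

Before: m₁ = (1 + 0.15) / (0.151 + 0.15) ≈ 3.82060, MB₁ = 67, so M₁ = 3.82060 × 67 = 255.9802 billion.
After: m₂ = (1 + 0.063) / (0.151 + 0.063) ≈ 4.96729, MB₂ = 67 − 7.2 = 59.8, so M₂ = 4.96729 × 59.8 ≈ 297.0439 billion.
ΔM = M₂ − M₁ = 297.0439 − 255.9802 = 41.0637 billion.

¥41.06 billion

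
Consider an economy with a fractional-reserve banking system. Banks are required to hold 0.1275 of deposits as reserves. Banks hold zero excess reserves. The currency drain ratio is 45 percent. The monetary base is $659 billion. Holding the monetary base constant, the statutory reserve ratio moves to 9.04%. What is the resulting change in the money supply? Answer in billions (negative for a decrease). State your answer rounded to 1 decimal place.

$113.6 billion

Initially m₁ = (1 + 0.45) / (0.1275 + 0.45) ≈ 2.51082, so M₁ = 2.51082 × 659 ≈ 1654.6304 billion.
After the change m₂ = (1 + 0.45) / (0.0904 + 0.45) ≈ 2.68320, so M₂ = 2.68320 × 659 = 1768.2288 billion.
ΔM = M₂ − M₁ = 1768.2288 − 1654.6304 = 113.5984 billion.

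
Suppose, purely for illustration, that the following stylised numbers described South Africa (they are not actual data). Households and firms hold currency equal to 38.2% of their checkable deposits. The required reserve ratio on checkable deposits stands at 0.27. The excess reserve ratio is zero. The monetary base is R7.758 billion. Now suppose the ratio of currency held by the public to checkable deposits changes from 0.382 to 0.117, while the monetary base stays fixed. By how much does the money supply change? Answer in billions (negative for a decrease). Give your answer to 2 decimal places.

R5.95 billion

Initially m₁ = (1 + 0.382) / (0.27 + 0.382) ≈ 2.1196, so M₁ = 2.1196 × 7.758 ≈ 16.4439 billion.
After the change m₂ = (1 + 0.117) / (0.27 + 0.117) ≈ 2.8863, so M₂ = 2.8863 × 7.758 ≈ 22.3919 billion.
ΔM = M₂ − M₁ = 22.3919 − 16.4439 = 5.948 billion.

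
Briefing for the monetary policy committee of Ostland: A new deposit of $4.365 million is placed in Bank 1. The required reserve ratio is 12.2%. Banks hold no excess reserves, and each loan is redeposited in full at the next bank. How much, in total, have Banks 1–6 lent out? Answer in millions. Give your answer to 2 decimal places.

Bank i lends (1 − rr)^i of the original deposit: Bank 1 lends 4.365·0.8780 ≈ 3.8325, Bank 2 lends 4.365·0.8780² ≈ 3.3649, and so on.
Summing a geometric series: total = 4.365·[0.8780·(1 − 0.8780^6) / (1 − 0.8780)] ≈ 17.0229 million.

$17.02 million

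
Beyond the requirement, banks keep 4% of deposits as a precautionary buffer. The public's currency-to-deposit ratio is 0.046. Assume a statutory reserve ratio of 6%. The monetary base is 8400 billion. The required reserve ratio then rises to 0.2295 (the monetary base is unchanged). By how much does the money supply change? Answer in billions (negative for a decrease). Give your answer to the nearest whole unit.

Initially m₁ = (1 + 0.046) / (0.06 + 0.04 + 0.046) ≈ 7.16438, so M₁ = 7.16438 × 8400 = 60180.792 billion.
After the change m₂ = (1 + 0.046) / (0.2295 + 0.04 + 0.046) ≈ 3.31537, so M₂ = 3.31537 × 8400 = 27849.108 billion.
ΔM = M₂ − M₁ = 27849.108 − 60180.792 = -32331.684 billion.

-32332 billion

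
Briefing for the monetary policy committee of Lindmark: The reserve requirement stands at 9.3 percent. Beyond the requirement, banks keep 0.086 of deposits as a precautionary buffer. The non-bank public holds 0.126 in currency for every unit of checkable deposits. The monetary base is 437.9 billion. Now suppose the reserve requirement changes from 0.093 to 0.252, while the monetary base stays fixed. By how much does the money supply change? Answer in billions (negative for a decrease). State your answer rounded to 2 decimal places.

Initially m₁ = (1 + 0.126) / (0.093 + 0.086 + 0.126) ≈ 3.691803, so M₁ = 3.691803 × 437.9 ≈ 1616.6405 billion.
After the change m₂ = (1 + 0.126) / (0.252 + 0.086 + 0.126) ≈ 2.426724, so M₂ = 2.426724 × 437.9 ≈ 1062.6624 billion.
ΔM = M₂ − M₁ = 1062.6624 − 1616.6405 = -553.9781 billion.

-553.98 billion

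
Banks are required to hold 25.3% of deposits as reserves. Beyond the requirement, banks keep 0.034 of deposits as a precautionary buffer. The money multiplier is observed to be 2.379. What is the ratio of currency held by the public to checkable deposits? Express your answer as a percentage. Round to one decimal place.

Using m = 2.379. From m = (1 + c)/(c + rr + e), rearranging gives 1 + c = m·(c + rr + e), so c·(1 − m) = m·(rr + e) − 1.
Hence c = [m·(rr + e) − 1]/(1 − m) = [2.379 × (0.253 + 0.034) − 1] / (1 − 2.379) ≈ 0.230041.

23.0%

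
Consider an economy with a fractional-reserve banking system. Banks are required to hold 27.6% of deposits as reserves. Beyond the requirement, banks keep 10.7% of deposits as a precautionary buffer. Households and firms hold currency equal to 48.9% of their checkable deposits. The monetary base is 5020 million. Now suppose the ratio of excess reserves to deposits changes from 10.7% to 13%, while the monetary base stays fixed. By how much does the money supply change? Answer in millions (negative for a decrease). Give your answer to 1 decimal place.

Initially m₁ = (1 + 0.489) / (0.276 + 0.107 + 0.489) ≈ 1.707569, so M₁ = 1.707569 × 5020 ≈ 8571.9964 million.
After the change m₂ = (1 + 0.489) / (0.276 + 0.13 + 0.489) ≈ 1.663687, so M₂ = 1.663687 × 5020 ≈ 8351.7087 million.
ΔM = M₂ − M₁ = 8351.7087 − 8571.9964 = -220.2877 million.

-220.3 million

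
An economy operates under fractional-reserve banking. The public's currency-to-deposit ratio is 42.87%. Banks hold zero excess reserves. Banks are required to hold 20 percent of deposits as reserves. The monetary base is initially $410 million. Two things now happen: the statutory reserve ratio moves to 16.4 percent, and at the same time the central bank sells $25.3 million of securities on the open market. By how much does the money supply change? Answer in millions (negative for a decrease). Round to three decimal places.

Before: m₁ = (1 + 0.4287) / (0.2 + 0.4287) ≈ 2.2724670, MB₁ = 410, so M₁ = 2.2724670 × 410 ≈ 931.7115 million.
After: m₂ = (1 + 0.4287) / (0.164 + 0.4287) ≈ 2.4104943, MB₂ = 410 − 25.3 = 384.7, so M₂ = 2.4104943 × 384.7 ≈ 927.3172 million.
ΔM = M₂ − M₁ = 927.3172 − 931.7115 = -4.3943 million.

-4.394 million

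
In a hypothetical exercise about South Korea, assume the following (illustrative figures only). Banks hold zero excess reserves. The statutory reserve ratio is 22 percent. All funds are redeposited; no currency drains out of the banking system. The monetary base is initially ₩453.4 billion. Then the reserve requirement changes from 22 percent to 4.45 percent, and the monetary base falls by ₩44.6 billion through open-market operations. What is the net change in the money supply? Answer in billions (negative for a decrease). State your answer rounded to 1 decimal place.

Before: m₁ = 1 / (0.22) ≈ 4.54545, MB₁ = 453.4, so M₁ = 4.54545 × 453.4 ≈ 2060.907 billion.
After: m₂ = 1 / (0.0445) ≈ 22.47191, MB₂ = 453.4 − 44.6 = 408.8, so M₂ = 22.47191 × 408.8 ≈ 9186.5168 billion.
ΔM = M₂ − M₁ = 9186.5168 − 2060.907 = 7125.6098 billion.

₩7125.6 billion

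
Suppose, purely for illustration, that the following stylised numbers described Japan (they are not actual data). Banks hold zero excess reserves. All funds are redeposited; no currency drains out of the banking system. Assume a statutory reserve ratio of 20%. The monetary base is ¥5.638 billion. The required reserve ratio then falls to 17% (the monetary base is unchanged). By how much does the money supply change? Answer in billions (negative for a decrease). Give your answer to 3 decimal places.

Initially m₁ = 1 / (0.2) = 5, so M₁ = 5 × 5.638 = 28.19 billion.
After the change m₂ = 1 / (0.17) ≈ 5.88235, so M₂ = 5.88235 × 5.638 ≈ 33.1647 billion.
ΔM = M₂ − M₁ = 33.1647 − 28.19 = 4.9747 billion.

¥4.975 billion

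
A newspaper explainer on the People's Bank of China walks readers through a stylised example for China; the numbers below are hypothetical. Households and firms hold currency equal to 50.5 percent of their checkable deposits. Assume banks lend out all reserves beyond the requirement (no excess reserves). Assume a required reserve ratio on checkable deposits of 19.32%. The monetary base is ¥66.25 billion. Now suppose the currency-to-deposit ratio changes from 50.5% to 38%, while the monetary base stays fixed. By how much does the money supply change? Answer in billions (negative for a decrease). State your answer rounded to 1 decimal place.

¥16.7 billion

Initially m₁ = (1 + 0.505) / (0.1932 + 0.505) ≈ 2.1555, so M₁ = 2.1555 × 66.25 ≈ 142.8019 billion.
After the change m₂ = (1 + 0.38) / (0.1932 + 0.38) ≈ 2.4075, so M₂ = 2.4075 × 66.25 ≈ 159.4969 billion.
ΔM = M₂ − M₁ = 159.4969 − 142.8019 = 16.695 billion.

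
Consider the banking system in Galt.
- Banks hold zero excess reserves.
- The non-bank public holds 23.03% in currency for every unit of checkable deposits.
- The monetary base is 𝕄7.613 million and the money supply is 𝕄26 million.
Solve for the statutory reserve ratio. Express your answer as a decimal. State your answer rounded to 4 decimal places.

0.1299

Using m = M/MB = 26/7.613 ≈ 3.415211. Since m = (1 + c)/(c + rr + e), the denominator satisfies c + rr + e = (1 + c)/m = (1 + 0.2303) / 3.415211 ≈ 0.360241.
With c = 0.2303 and e = 0, the statutory reserve ratio is 0.360241 − 0.2303 − 0 = 0.129941.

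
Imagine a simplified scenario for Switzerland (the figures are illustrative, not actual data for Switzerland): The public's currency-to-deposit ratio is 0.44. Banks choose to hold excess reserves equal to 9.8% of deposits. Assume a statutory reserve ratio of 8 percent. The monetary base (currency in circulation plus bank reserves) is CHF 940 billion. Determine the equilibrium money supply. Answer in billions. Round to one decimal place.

The money multiplier is m = (1 + c) / (rr + e + c) = (1 + 0.44) / (0.08 + 0.098 + 0.44) ≈ 2.33010.
So M = m × MB = 2.33010 × 940 = 2190.294 billion.

CHF 2190.3 billion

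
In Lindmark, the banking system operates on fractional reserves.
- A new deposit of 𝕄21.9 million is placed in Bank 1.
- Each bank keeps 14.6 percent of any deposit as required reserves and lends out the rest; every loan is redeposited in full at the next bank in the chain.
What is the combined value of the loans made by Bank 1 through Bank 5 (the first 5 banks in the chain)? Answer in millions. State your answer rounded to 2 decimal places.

𝕄69.91 million

Bank i lends (1 − rr)^i of the original deposit: Bank 1 lends 21.9·0.8540 = 18.7026, Bank 2 lends 21.9·0.8540² ≈ 15.9720, and so on.
Summing a geometric series: total = 21.9·[0.8540·(1 − 0.8540^5) / (1 − 0.8540)] ≈ 69.9113 million.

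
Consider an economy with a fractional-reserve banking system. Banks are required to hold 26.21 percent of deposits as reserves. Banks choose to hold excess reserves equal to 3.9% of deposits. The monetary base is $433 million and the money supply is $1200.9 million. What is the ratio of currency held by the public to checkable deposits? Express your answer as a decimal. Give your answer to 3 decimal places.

0.093

Using m = M/MB = 1200.9/433 ≈ 2.773441. From m = (1 + c)/(c + rr + e), rearranging gives 1 + c = m·(c + rr + e), so c·(1 − m) = m·(rr + e) − 1.
Hence c = [m·(rr + e) − 1]/(1 − m) = [2.773441 × (0.2621 + 0.039) − 1] / (1 − 2.773441) ≈ 0.092993.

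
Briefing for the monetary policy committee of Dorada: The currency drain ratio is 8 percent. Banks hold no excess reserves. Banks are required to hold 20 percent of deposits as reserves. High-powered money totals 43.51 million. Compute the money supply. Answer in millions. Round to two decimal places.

167.82 million

The money multiplier is m = (1 + c) / (rr + c) = (1 + 0.08) / (0.2 + 0.08) ≈ 3.85714.
So M = m × MB = 3.85714 × 43.51 ≈ 167.8242 million.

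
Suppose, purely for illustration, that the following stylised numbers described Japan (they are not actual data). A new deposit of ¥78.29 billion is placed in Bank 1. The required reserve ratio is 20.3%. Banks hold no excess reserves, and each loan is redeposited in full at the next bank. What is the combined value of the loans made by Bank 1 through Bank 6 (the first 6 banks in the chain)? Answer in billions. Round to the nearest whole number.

Bank i lends (1 − rr)^i of the original deposit: Bank 1 lends 78.29·0.7970 ≈ 62.3971, Bank 2 lends 78.29·0.7970² ≈ 49.7305, and so on.
Summing a geometric series: total = 78.29·[0.7970·(1 − 0.7970^6) / (1 − 0.7970)] ≈ 228.5946 billion.

¥229 billion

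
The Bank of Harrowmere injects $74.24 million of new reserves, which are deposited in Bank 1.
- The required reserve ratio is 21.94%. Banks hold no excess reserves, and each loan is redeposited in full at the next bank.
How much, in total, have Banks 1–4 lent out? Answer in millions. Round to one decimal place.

Bank i lends (1 − rr)^i of the original deposit: Bank 1 lends 74.24·0.7806 ≈ 57.9517, Bank 2 lends 74.24·0.7806² ≈ 45.2371, and so on.
Summing a geometric series: total = 74.24·[0.7806·(1 − 0.7806^4) / (1 − 0.7806)] ≈ 166.0656 million.

$166.1 million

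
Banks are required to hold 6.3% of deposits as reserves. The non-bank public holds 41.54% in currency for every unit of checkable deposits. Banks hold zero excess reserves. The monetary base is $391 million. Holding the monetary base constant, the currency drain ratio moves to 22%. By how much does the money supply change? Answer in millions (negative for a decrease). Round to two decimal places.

$528.77 million

Initially m₁ = (1 + 0.4154) / (0.063 + 0.4154) ≈ 2.958612, so M₁ = 2.958612 × 391 ≈ 1156.8173 million.
After the change m₂ = (1 + 0.22) / (0.063 + 0.22) ≈ 4.310954, so M₂ = 4.310954 × 391 ≈ 1685.583 million.
ΔM = M₂ − M₁ = 1685.583 − 1156.8173 = 528.7657 million.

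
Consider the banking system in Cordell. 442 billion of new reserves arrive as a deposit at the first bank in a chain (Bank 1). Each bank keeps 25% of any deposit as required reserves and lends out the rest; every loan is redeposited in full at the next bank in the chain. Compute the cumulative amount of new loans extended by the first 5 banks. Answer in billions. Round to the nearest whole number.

Bank i lends (1 − rr)^i of the original deposit: Bank 1 lends 442·0.7500 = 331.5000, Bank 2 lends 442·0.7500² = 248.6250, and so on.
Summing a geometric series: total = 442·[0.7500·(1 − 0.7500^5) / (1 − 0.7500)] ≈ 1011.3340 billion.

1011 billion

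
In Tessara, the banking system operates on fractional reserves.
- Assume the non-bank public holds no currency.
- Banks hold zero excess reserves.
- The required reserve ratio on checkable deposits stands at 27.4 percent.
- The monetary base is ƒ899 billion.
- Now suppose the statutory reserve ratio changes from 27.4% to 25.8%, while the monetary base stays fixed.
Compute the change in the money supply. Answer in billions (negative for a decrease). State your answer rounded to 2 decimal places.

Initially m₁ = 1 / (0.274) ≈ 3.649635, so M₁ = 3.649635 × 899 ≈ 3281.0219 billion.
After the change m₂ = 1 / (0.258) ≈ 3.875969, so M₂ = 3.875969 × 899 ≈ 3484.4961 billion.
ΔM = M₂ − M₁ = 3484.4961 − 3281.0219 = 203.4742 billion.

ƒ203.47 billion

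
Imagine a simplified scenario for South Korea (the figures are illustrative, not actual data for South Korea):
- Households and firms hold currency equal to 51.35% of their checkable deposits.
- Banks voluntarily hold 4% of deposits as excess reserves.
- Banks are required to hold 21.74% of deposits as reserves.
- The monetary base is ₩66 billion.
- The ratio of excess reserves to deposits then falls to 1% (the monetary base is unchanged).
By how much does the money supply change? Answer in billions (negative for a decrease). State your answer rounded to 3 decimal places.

Initially m₁ = (1 + 0.5135) / (0.2174 + 0.04 + 0.5135) ≈ 1.963290, so M₁ = 1.963290 × 66 ≈ 129.5771 billion.
After the change m₂ = (1 + 0.5135) / (0.2174 + 0.01 + 0.5135) ≈ 2.042786, so M₂ = 2.042786 × 66 ≈ 134.8239 billion.
ΔM = M₂ − M₁ = 134.8239 − 129.5771 = 5.2468 billion.

₩5.247 billion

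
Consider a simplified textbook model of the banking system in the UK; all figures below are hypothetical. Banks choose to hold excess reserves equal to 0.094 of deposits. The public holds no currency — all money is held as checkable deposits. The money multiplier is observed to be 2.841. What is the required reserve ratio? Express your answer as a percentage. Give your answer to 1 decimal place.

Using m = 2.841. Since m = (1 + c)/(c + rr + e), the denominator satisfies c + rr + e = (1 + c)/m = (1 + 0) / 2.841 ≈ 0.351989.
With c = 0 and e = 0.094, the required reserve ratio is 0.351989 − 0 − 0.094 = 0.257989.

25.8%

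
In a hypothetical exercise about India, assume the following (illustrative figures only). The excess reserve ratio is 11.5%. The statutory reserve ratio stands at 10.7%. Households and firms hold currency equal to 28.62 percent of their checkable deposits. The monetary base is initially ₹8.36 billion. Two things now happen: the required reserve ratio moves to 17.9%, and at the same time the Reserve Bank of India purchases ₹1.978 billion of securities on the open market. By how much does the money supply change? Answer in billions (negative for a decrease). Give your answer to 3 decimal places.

Before: m₁ = (1 + 0.2862) / (0.107 + 0.115 + 0.2862) ≈ 2.530893, MB₁ = 8.36, so M₁ = 2.530893 × 8.36 ≈ 21.1583 billion.
After: m₂ = (1 + 0.2862) / (0.179 + 0.115 + 0.2862) ≈ 2.216822, MB₂ = 8.36 + 1.978 = 10.338, so M₂ = 2.216822 × 10.338 ≈ 22.9175 billion.
ΔM = M₂ − M₁ = 22.9175 − 21.1583 = 1.7592 billion.

₹1.759 billion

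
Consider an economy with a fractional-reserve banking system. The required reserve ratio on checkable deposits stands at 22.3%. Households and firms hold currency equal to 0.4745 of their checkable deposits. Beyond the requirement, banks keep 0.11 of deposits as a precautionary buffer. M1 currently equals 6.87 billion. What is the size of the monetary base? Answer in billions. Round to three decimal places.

3.762 billion

The money multiplier is m = (1 + c) / (rr + e + c) = (1 + 0.4745) / (0.223 + 0.11 + 0.4745) ≈ 1.82601.
MB = M / m = 6.87 / 1.82601 ≈ 3.7623 billion.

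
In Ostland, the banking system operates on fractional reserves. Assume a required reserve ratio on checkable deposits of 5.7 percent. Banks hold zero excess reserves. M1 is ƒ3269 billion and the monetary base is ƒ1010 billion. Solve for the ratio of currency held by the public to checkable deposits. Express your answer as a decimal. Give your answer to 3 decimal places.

Using m = M/MB = 3269/1010 ≈ 3.236634. From m = (1 + c)/(c + rr + e), rearranging gives 1 + c = m·(c + rr + e), so c·(1 − m) = m·(rr + e) − 1.
Hence c = [m·(rr + e) − 1]/(1 − m) = [3.236634 × (0.057 + 0) − 1] / (1 − 3.236634) ≈ 0.364616.

0.365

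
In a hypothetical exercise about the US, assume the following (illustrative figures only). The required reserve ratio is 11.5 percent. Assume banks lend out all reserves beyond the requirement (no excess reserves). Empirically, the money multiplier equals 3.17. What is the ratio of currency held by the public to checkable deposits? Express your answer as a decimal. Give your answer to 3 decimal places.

Using m = 3.17. From m = (1 + c)/(c + rr + e), rearranging gives 1 + c = m·(c + rr + e), so c·(1 − m) = m·(rr + e) − 1.
Hence c = [m·(rr + e) − 1]/(1 − m) = [3.17 × (0.115 + 0) − 1] / (1 − 3.17) ≈ 0.292834.

0.293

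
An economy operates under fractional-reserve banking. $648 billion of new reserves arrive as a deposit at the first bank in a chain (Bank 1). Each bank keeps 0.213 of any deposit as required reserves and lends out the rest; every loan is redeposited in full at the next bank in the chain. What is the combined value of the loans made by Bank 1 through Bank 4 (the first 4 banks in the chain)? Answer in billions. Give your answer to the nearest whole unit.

$1476 billion

Bank i lends (1 − rr)^i of the original deposit: Bank 1 lends 648·0.7870 = 509.9760, Bank 2 lends 648·0.7870² ≈ 401.3511, and so on.
Summing a geometric series: total = 648·[0.7870·(1 − 0.7870^4) / (1 − 0.7870)] ≈ 1475.7749 billion.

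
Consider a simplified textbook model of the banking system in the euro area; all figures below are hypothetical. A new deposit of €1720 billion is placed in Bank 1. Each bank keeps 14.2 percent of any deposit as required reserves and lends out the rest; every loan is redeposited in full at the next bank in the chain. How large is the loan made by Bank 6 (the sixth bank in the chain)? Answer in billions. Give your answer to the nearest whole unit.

€686 billion

Each bank lends a fraction (1 − rr) = 0.8580 of the deposit it receives, so Bank 6 receives 1720·0.8580^5 and lends 1720·0.8580^6 ≈ 686.2023 billion.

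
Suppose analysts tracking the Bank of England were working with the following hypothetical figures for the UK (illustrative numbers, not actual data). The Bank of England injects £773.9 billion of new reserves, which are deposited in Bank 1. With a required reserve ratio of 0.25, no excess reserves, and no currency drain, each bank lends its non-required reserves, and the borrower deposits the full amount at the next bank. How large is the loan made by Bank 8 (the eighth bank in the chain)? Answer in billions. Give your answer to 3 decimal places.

£77.477 billion

Each bank lends a fraction (1 − rr) = 0.7500 of the deposit it receives, so Bank 8 receives 773.9·0.7500^7 and lends 773.9·0.7500^8 ≈ 77.4774 billion.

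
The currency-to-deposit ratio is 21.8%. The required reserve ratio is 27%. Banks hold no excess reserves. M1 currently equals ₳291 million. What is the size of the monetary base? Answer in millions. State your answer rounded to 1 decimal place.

₳116.6 million

The money multiplier is m = (1 + c) / (rr + c) = (1 + 0.218) / (0.27 + 0.218) ≈ 2.49590.
MB = M / m = 291 / 2.49590 ≈ 116.5912 million.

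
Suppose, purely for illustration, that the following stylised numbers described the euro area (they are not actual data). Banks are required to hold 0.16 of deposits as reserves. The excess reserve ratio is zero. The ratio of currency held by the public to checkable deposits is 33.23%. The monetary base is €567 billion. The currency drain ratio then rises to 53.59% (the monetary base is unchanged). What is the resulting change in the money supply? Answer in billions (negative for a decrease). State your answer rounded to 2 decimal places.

-283.05 billion

Initially m₁ = (1 + 0.3323) / (0.16 + 0.3323) ≈ 2.706277, so M₁ = 2.706277 × 567 ≈ 1534.4591 billion.
After the change m₂ = (1 + 0.5359) / (0.16 + 0.5359) ≈ 2.207070, so M₂ = 2.207070 × 567 ≈ 1251.4087 billion.
ΔM = M₂ − M₁ = 1251.4087 − 1534.4591 = -283.0504 billion.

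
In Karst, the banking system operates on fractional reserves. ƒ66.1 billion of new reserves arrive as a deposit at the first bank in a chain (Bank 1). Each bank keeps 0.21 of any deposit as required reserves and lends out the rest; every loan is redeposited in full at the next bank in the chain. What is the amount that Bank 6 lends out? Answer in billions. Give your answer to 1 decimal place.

ƒ16.1 billion

Each bank lends a fraction (1 − rr) = 0.7900 of the deposit it receives, so Bank 6 receives 66.1·0.7900^5 and lends 66.1·0.7900^6 ≈ 16.0681 billion.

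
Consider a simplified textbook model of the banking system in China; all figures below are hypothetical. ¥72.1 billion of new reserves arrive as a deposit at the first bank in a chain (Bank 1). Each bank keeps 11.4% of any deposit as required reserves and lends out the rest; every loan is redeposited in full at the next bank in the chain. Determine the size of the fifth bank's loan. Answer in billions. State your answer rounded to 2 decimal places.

¥39.36 billion

Each bank lends a fraction (1 − rr) = 0.8860 of the deposit it receives, so Bank 5 receives 72.1·0.8860^4 and lends 72.1·0.8860^5 ≈ 39.3644 billion.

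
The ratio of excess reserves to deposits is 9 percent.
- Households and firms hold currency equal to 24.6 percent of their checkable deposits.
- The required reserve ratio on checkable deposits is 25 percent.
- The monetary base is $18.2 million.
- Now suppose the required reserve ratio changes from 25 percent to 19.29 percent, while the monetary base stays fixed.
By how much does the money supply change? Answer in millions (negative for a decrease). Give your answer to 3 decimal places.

Initially m₁ = (1 + 0.246) / (0.25 + 0.09 + 0.246) ≈ 2.126280, so M₁ = 2.126280 × 18.2 ≈ 38.6983 million.
After the change m₂ = (1 + 0.246) / (0.1929 + 0.09 + 0.246) ≈ 2.355833, so M₂ = 2.355833 × 18.2 ≈ 42.8762 million.
ΔM = M₂ − M₁ = 42.8762 − 38.6983 = 4.1779 million.

$4.178 million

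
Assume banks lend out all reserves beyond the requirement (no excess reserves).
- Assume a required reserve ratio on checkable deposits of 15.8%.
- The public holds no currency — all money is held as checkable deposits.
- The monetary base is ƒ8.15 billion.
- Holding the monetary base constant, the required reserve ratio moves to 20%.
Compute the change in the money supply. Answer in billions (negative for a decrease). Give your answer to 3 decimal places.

Initially m₁ = 1 / (0.158) ≈ 6.32911, so M₁ = 6.32911 × 8.15 ≈ 51.5822 billion.
After the change m₂ = 1 / (0.2) = 5, so M₂ = 5 × 8.15 = 40.75 billion.
ΔM = M₂ − M₁ = 40.75 − 51.5822 = -10.8322 billion.

-10.832 billion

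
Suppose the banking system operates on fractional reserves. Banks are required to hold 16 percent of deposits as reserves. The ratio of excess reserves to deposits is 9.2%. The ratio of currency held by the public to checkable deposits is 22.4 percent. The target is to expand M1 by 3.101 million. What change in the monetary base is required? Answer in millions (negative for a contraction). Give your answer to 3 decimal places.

The money multiplier is m = (1 + c) / (rr + e + c) = (1 + 0.224) / (0.16 + 0.092 + 0.224) ≈ 2.57143.
ΔMB = ΔM / m = (+3.101) / 2.57143 ≈ 1.2059 million.

1.206 million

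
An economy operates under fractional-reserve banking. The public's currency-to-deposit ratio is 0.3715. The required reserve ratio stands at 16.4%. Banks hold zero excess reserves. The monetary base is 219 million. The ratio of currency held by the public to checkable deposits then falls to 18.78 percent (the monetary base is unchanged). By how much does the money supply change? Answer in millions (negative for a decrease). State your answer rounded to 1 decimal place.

Initially m₁ = (1 + 0.3715) / (0.164 + 0.3715) ≈ 2.56116, so M₁ = 2.56116 × 219 ≈ 560.894 million.
After the change m₂ = (1 + 0.1878) / (0.164 + 0.1878) ≈ 3.37635, so M₂ = 3.37635 × 219 ≈ 739.4207 million.
ΔM = M₂ − M₁ = 739.4207 − 560.894 = 178.5267 million.

178.5 million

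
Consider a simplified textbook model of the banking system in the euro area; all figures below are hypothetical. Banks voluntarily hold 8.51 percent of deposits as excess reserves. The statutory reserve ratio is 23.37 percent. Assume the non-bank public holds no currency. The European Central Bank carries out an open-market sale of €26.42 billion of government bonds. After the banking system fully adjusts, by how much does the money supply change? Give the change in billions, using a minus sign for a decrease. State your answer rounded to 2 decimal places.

-82.87 billion

The money multiplier is m = 1 / (rr + e) = 1 / (0.2337 + 0.0851) ≈ 3.13676.
The sale removes 26.42 billion of base, so ΔM = m × ΔMB = 3.13676 × (−26.42) ≈ -82.8732 billion.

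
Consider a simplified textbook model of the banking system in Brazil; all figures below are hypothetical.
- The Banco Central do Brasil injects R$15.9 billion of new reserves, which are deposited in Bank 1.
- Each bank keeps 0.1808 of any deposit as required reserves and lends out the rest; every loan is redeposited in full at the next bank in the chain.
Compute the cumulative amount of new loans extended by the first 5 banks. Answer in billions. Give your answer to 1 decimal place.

R$45.5 billion

Bank i lends (1 − rr)^i of the original deposit: Bank 1 lends 15.9·0.8192 ≈ 13.0253, Bank 2 lends 15.9·0.8192² ≈ 10.6703, and so on.
Summing a geometric series: total = 15.9·[0.8192·(1 − 0.8192^5) / (1 − 0.8192)] ≈ 45.4635 billion.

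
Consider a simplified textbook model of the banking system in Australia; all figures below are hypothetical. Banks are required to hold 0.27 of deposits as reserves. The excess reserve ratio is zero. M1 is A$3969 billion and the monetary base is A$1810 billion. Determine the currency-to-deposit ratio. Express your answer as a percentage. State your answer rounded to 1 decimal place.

Using m = M/MB = 3969/1810 ≈ 2.192818. From m = (1 + c)/(c + rr + e), rearranging gives 1 + c = m·(c + rr + e), so c·(1 − m) = m·(rr + e) − 1.
Hence c = [m·(rr + e) − 1]/(1 − m) = [2.192818 × (0.27 + 0) − 1] / (1 − 2.192818) ≈ 0.341996.

34.2%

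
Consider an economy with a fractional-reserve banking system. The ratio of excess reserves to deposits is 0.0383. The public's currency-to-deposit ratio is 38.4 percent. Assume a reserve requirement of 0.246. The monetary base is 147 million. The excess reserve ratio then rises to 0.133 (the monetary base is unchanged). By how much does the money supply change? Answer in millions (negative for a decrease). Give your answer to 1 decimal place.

-37.8 million

Initially m₁ = (1 + 0.384) / (0.246 + 0.0383 + 0.384) ≈ 2.07093, so M₁ = 2.07093 × 147 ≈ 304.4267 million.
After the change m₂ = (1 + 0.384) / (0.246 + 0.133 + 0.384) ≈ 1.81389, so M₂ = 1.81389 × 147 ≈ 266.6418 million.
ΔM = M₂ − M₁ = 266.6418 − 304.4267 = -37.7849 million.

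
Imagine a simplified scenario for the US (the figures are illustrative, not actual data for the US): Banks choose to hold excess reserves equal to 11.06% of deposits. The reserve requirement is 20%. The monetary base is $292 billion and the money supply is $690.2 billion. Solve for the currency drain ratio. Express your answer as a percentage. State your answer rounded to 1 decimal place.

19.5%

Using m = M/MB = 690.2/292 ≈ 2.363699. From m = (1 + c)/(c + rr + e), rearranging gives 1 + c = m·(c + rr + e), so c·(1 − m) = m·(rr + e) − 1.
Hence c = [m·(rr + e) − 1]/(1 − m) = [2.363699 × (0.2 + 0.1106) − 1] / (1 − 2.363699) ≈ 0.194937.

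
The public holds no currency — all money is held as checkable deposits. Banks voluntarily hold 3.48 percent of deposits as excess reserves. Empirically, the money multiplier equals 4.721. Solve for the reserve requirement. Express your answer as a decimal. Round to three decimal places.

0.177

Using m = 4.721. Since m = (1 + c)/(c + rr + e), the denominator satisfies c + rr + e = (1 + c)/m = (1 + 0) / 4.721 ≈ 0.211820.
With c = 0 and e = 0.0348, the reserve requirement is 0.211820 − 0 − 0.0348 = 0.17702.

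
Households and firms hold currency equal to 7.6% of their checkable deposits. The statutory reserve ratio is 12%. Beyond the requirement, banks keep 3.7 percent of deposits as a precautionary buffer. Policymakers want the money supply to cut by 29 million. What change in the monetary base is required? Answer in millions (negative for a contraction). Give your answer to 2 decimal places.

The money multiplier is m = (1 + c) / (rr + e + c) = (1 + 0.076) / (0.12 + 0.037 + 0.076) ≈ 4.61803.
ΔMB = ΔM / m = (−29) / 4.61803 ≈ -6.2797 million.

-6.28 million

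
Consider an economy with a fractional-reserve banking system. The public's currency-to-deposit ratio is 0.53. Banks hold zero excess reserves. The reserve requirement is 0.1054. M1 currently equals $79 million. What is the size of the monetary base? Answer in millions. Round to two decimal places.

$32.81 million

The money multiplier is m = (1 + c) / (rr + c) = (1 + 0.53) / (0.1054 + 0.53) ≈ 2.40793.
MB = M / m = 79 / 2.40793 ≈ 32.8083 million.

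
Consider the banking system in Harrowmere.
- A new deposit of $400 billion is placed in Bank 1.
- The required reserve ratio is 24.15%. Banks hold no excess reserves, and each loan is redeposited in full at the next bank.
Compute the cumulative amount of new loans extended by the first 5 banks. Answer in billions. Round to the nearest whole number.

Bank i lends (1 − rr)^i of the original deposit: Bank 1 lends 400·0.7585 = 303.4000, Bank 2 lends 400·0.7585² = 230.1289, and so on.
Summing a geometric series: total = 400·[0.7585·(1 − 0.7585^5) / (1 − 0.7585)] ≈ 940.9040 billion.

$941 billion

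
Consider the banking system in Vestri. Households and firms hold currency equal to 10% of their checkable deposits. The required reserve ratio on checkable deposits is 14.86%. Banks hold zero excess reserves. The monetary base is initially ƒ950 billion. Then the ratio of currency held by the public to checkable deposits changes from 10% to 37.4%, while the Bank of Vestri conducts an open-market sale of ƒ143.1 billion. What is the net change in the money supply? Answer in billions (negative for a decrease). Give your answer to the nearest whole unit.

-2082 billion

Before: m₁ = (1 + 0.1) / (0.1486 + 0.1) ≈ 4.4248, MB₁ = 950, so M₁ = 4.4248 × 950 = 4203.56 billion.
After: m₂ = (1 + 0.374) / (0.1486 + 0.374) ≈ 2.6292, MB₂ = 950 − 143.1 = 806.9, so M₂ = 2.6292 × 806.9 ≈ 2121.5015 billion.
ΔM = M₂ − M₁ = 2121.5015 − 4203.56 = -2082.0585 billion.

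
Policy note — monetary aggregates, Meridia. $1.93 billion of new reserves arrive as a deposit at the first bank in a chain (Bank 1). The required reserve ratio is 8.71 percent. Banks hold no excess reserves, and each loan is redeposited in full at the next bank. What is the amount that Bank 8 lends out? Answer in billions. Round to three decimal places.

Each bank lends a fraction (1 − rr) = 0.9129 of the deposit it receives, so Bank 8 receives 1.93·0.9129^7 and lends 1.93·0.9129^8 ≈ 0.9310 billion.

$0.931 billion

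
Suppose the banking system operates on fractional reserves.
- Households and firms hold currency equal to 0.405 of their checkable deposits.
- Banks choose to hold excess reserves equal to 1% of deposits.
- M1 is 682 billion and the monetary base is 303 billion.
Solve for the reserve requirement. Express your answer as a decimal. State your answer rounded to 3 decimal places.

0.209

Using m = M/MB = 682/303 ≈ 2.250825. Since m = (1 + c)/(c + rr + e), the denominator satisfies c + rr + e = (1 + c)/m = (1 + 0.405) / 2.250825 ≈ 0.624216.
With c = 0.405 and e = 0.01, the reserve requirement is 0.624216 − 0.405 − 0.01 = 0.209216.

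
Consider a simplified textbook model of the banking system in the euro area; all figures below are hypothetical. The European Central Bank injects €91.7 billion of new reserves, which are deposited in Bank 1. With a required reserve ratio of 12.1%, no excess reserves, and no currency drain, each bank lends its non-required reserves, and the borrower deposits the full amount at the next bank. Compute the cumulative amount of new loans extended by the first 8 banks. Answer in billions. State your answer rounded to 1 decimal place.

Bank i lends (1 − rr)^i of the original deposit: Bank 1 lends 91.7·0.8790 = 80.6043, Bank 2 lends 91.7·0.8790² ≈ 70.8512, and so on.
Summing a geometric series: total = 91.7·[0.8790·(1 − 0.8790^8) / (1 − 0.8790)] ≈ 428.7495 billion.

€428.7 billion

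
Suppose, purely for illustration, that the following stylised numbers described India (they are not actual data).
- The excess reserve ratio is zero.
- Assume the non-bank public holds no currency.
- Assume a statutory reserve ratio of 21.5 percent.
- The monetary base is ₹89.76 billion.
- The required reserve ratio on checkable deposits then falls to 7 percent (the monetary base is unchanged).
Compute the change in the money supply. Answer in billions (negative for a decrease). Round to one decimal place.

Initially m₁ = 1 / (0.215) ≈ 4.6512, so M₁ = 4.6512 × 89.76 ≈ 417.4917 billion.
After the change m₂ = 1 / (0.07) ≈ 14.2857, so M₂ = 14.2857 × 89.76 ≈ 1282.2844 billion.
ΔM = M₂ − M₁ = 1282.2844 − 417.4917 = 864.7927 billion.

₹864.8 billion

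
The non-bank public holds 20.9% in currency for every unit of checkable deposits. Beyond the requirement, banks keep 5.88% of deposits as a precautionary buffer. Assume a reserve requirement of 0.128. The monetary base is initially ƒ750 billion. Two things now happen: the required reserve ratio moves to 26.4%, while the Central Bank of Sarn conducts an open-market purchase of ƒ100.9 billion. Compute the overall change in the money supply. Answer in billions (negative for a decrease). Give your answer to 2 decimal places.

Before: m₁ = (1 + 0.209) / (0.128 + 0.0588 + 0.209) ≈ 3.054573, MB₁ = 750, so M₁ = 3.054573 × 750 ≈ 2290.9297 billion.
After: m₂ = (1 + 0.209) / (0.264 + 0.0588 + 0.209) ≈ 2.273411, MB₂ = 750 + 100.9 = 850.9, so M₂ = 2.273411 × 850.9 ≈ 1934.4454 billion.
ΔM = M₂ − M₁ = 1934.4454 − 2290.9297 = -356.4843 billion.

-356.48 billion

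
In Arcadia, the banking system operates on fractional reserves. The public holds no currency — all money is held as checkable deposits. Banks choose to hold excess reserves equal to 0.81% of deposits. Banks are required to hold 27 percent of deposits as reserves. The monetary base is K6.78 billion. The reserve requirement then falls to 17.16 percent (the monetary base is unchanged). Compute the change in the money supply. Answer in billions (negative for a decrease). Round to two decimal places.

K13.35 billion

Initially m₁ = 1 / (0.27 + 0.0081) ≈ 3.5958, so M₁ = 3.5958 × 6.78 ≈ 24.3795 billion.
After the change m₂ = 1 / (0.1716 + 0.0081) ≈ 5.5648, so M₂ = 5.5648 × 6.78 ≈ 37.7293 billion.
ΔM = M₂ − M₁ = 37.7293 − 24.3795 = 13.3498 billion.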